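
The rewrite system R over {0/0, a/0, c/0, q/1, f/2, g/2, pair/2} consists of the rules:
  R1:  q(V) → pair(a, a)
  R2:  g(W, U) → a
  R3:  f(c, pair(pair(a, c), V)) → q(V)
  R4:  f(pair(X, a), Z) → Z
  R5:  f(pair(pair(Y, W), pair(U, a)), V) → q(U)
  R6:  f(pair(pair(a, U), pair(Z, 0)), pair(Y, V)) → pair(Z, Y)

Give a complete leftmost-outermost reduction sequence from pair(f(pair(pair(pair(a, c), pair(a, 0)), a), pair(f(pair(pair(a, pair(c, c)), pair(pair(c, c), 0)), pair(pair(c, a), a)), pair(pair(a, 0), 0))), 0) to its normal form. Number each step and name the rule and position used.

pair(pair(pair(pair(c, c), pair(c, a)), pair(pair(a, 0), 0)), 0)

1. pair(f(pair(pair(pair(a, c), pair(a, 0)), a), pair(f(pair(pair(a, pair(c, c)), pair(pair(c, c), 0)), pair(pair(c, a), a)), pair(pair(a, 0), 0))), 0)  →  pair(pair(f(pair(pair(a, pair(c, c)), pair(pair(c, c), 0)), pair(pair(c, a), a)), pair(pair(a, 0), 0)), 0)   [R4 at 1]
2. pair(pair(f(pair(pair(a, pair(c, c)), pair(pair(c, c), 0)), pair(pair(c, a), a)), pair(pair(a, 0), 0)), 0)  →  pair(pair(pair(pair(c, c), pair(c, a)), pair(pair(a, 0), 0)), 0)   [R6 at 1.1]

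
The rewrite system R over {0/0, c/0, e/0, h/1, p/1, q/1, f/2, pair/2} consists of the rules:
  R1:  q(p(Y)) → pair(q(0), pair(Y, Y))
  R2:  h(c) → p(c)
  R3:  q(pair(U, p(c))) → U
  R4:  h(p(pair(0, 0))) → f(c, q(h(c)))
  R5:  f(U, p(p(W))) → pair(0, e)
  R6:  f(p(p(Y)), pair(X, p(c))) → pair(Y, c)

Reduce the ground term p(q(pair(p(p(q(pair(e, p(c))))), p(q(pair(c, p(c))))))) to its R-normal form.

1. p(q(pair(p(p(q(pair(e, p(c))))), p(q(pair(c, p(c)))))))  →  p(q(pair(p(p(e)), p(q(pair(c, p(c)))))))   [R3 at 1.1.1.1.1]
2. p(q(pair(p(p(e)), p(q(pair(c, p(c)))))))  →  p(q(pair(p(p(e)), p(c))))   [R3 at 1.1.2.1]
3. p(q(pair(p(p(e)), p(c))))  →  p(p(p(e)))   [R3 at 1]

p(p(p(e)))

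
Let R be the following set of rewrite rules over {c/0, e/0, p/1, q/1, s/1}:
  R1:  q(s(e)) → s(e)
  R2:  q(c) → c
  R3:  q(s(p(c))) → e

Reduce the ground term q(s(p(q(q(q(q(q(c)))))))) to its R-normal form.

e

1. q(s(p(q(q(q(q(q(c))))))))  →  q(s(p(q(q(q(q(c)))))))   [R2 at 1.1.1.1.1.1.1]
2. q(s(p(q(q(q(q(c)))))))  →  q(s(p(q(q(q(c))))))   [R2 at 1.1.1.1.1.1]
3. q(s(p(q(q(q(c))))))  →  q(s(p(q(q(c)))))   [R2 at 1.1.1.1.1]
4. q(s(p(q(q(c)))))  →  q(s(p(q(c))))   [R2 at 1.1.1.1]
5. q(s(p(q(c))))  →  q(s(p(c)))   [R2 at 1.1.1]
6. q(s(p(c)))  →  e   [R3 at ε]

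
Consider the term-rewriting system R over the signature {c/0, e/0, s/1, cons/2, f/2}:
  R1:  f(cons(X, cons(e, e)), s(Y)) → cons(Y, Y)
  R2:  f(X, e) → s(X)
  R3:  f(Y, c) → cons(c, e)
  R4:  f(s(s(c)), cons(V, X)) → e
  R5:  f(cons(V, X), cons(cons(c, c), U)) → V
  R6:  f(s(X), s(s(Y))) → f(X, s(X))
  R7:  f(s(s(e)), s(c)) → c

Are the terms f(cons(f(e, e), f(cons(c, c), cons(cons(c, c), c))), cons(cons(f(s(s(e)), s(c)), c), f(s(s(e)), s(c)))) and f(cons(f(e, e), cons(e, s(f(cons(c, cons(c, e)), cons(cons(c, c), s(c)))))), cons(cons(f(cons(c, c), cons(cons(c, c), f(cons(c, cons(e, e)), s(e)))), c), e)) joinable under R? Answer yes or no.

yes — NF(t₁) = s(e), NF(t₂) = s(e)

Reduce t₁ = f(cons(f(e, e), f(cons(c, c), cons(cons(c, c), c))), cons(cons(f(s(s(e)), s(c)), c), f(s(s(e)), s(c)))):
1. f(cons(f(e, e), f(cons(c, c), cons(cons(c, c), c))), cons(cons(f(s(s(e)), s(c)), c), f(s(s(e)), s(c))))  →  f(cons(s(e), f(cons(c, c), cons(cons(c, c), c))), cons(cons(f(s(s(e)), s(c)), c), f(s(s(e)), s(c))))   [R2 at 1.1]
2. f(cons(s(e), f(cons(c, c), cons(cons(c, c), c))), cons(cons(f(s(s(e)), s(c)), c), f(s(s(e)), s(c))))  →  f(cons(s(e), c), cons(cons(f(s(s(e)), s(c)), c), f(s(s(e)), s(c))))   [R5 at 1.2]
3. f(cons(s(e), c), cons(cons(f(s(s(e)), s(c)), c), f(s(s(e)), s(c))))  →  f(cons(s(e), c), cons(cons(c, c), f(s(s(e)), s(c))))   [R7 at 2.1.1]
4. f(cons(s(e), c), cons(cons(c, c), f(s(s(e)), s(c))))  →  s(e)   [R5 at ε]

Reduce t₂ = f(cons(f(e, e), cons(e, s(f(cons(c, cons(c, e)), cons(cons(c, c), s(c)))))), cons(cons(f(cons(c, c), cons(cons(c, c), f(cons(c, cons(e, e)), s(e)))), c), e)):
1. f(cons(f(e, e), cons(e, s(f(cons(c, cons(c, e)), cons(cons(c, c), s(c)))))), cons(cons(f(cons(c, c), cons(cons(c, c), f(cons(c, cons(e, e)), s(e)))), c), e))  →  f(cons(s(e), cons(e, s(f(cons(c, cons(c, e)), cons(cons(c, c), s(c)))))), cons(cons(f(cons(c, c), cons(cons(c, c), f(cons(c, cons(e, e)), s(e)))), c), e))   [R2 at 1.1]
2. f(cons(s(e), cons(e, s(f(cons(c, cons(c, e)), cons(cons(c, c), s(c)))))), cons(cons(f(cons(c, c), cons(cons(c, c), f(cons(c, cons(e, e)), s(e)))), c), e))  →  f(cons(s(e), cons(e, s(c))), cons(cons(f(cons(c, c), cons(cons(c, c), f(cons(c, cons(e, e)), s(e)))), c), e))   [R5 at 1.2.2.1]
3. f(cons(s(e), cons(e, s(c))), cons(cons(f(cons(c, c), cons(cons(c, c), f(cons(c, cons(e, e)), s(e)))), c), e))  →  f(cons(s(e), cons(e, s(c))), cons(cons(c, c), e))   [R5 at 2.1.1]
4. f(cons(s(e), cons(e, s(c))), cons(cons(c, c), e))  →  s(e)   [R5 at ε]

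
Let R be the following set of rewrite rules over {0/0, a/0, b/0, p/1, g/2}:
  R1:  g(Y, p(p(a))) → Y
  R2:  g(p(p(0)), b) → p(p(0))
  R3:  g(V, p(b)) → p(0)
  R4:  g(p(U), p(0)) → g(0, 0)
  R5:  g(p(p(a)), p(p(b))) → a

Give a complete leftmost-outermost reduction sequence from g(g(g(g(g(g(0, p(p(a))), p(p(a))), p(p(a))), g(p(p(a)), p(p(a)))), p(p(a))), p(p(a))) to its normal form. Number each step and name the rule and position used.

0

1. g(g(g(g(g(g(0, p(p(a))), p(p(a))), p(p(a))), g(p(p(a)), p(p(a)))), p(p(a))), p(p(a)))  →  g(g(g(g(g(0, p(p(a))), p(p(a))), p(p(a))), g(p(p(a)), p(p(a)))), p(p(a)))   [R1 at ε]
2. g(g(g(g(g(0, p(p(a))), p(p(a))), p(p(a))), g(p(p(a)), p(p(a)))), p(p(a)))  →  g(g(g(g(0, p(p(a))), p(p(a))), p(p(a))), g(p(p(a)), p(p(a))))   [R1 at ε]
3. g(g(g(g(0, p(p(a))), p(p(a))), p(p(a))), g(p(p(a)), p(p(a))))  →  g(g(g(0, p(p(a))), p(p(a))), g(p(p(a)), p(p(a))))   [R1 at 1]
4. g(g(g(0, p(p(a))), p(p(a))), g(p(p(a)), p(p(a))))  →  g(g(0, p(p(a))), g(p(p(a)), p(p(a))))   [R1 at 1]
5. g(g(0, p(p(a))), g(p(p(a)), p(p(a))))  →  g(0, g(p(p(a)), p(p(a))))   [R1 at 1]
6. g(0, g(p(p(a)), p(p(a))))  →  g(0, p(p(a)))   [R1 at 2]
7. g(0, p(p(a)))  →  0   [R1 at ε]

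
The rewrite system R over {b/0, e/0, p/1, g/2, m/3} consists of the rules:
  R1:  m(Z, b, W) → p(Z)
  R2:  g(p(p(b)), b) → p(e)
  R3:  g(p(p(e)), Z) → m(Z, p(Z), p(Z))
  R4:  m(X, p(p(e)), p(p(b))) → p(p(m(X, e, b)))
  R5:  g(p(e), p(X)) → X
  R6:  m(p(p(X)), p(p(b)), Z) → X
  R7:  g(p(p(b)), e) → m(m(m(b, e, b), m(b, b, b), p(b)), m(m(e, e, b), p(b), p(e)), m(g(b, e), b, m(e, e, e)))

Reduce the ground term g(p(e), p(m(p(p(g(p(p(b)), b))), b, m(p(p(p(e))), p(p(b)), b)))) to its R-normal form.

1. g(p(e), p(m(p(p(g(p(p(b)), b))), b, m(p(p(p(e))), p(p(b)), b))))  →  m(p(p(g(p(p(b)), b))), b, m(p(p(p(e))), p(p(b)), b))   [R5 at ε]
2. m(p(p(g(p(p(b)), b))), b, m(p(p(p(e))), p(p(b)), b))  →  p(p(p(g(p(p(b)), b))))   [R1 at ε]
3. p(p(p(g(p(p(b)), b))))  →  p(p(p(p(e))))   [R2 at 1.1.1]

p(p(p(p(e))))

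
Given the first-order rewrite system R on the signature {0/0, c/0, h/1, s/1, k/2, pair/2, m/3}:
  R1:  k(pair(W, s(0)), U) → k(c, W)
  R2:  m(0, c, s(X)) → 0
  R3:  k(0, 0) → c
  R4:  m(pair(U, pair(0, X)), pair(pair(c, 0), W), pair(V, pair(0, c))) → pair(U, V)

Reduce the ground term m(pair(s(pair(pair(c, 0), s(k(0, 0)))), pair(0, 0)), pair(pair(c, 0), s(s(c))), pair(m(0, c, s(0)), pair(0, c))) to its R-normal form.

1. m(pair(s(pair(pair(c, 0), s(k(0, 0)))), pair(0, 0)), pair(pair(c, 0), s(s(c))), pair(m(0, c, s(0)), pair(0, c)))  →  pair(s(pair(pair(c, 0), s(k(0, 0)))), m(0, c, s(0)))   [R4 at ε]
2. pair(s(pair(pair(c, 0), s(k(0, 0)))), m(0, c, s(0)))  →  pair(s(pair(pair(c, 0), s(c))), m(0, c, s(0)))   [R3 at 1.1.2.1]
3. pair(s(pair(pair(c, 0), s(c))), m(0, c, s(0)))  →  pair(s(pair(pair(c, 0), s(c))), 0)   [R2 at 2]

pair(s(pair(pair(c, 0), s(c))), 0)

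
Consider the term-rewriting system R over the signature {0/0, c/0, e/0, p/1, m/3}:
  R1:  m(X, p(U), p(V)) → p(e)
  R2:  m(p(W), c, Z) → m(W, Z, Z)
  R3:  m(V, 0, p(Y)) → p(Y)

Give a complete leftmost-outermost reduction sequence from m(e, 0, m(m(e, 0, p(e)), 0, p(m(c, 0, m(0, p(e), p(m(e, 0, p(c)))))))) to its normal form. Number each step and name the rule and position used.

p(p(e))

1. m(e, 0, m(m(e, 0, p(e)), 0, p(m(c, 0, m(0, p(e), p(m(e, 0, p(c))))))))  →  m(e, 0, p(m(c, 0, m(0, p(e), p(m(e, 0, p(c)))))))   [R3 at 3]
2. m(e, 0, p(m(c, 0, m(0, p(e), p(m(e, 0, p(c)))))))  →  p(m(c, 0, m(0, p(e), p(m(e, 0, p(c))))))   [R3 at ε]
3. p(m(c, 0, m(0, p(e), p(m(e, 0, p(c))))))  →  p(m(c, 0, p(e)))   [R1 at 1.3]
4. p(m(c, 0, p(e)))  →  p(p(e))   [R3 at 1]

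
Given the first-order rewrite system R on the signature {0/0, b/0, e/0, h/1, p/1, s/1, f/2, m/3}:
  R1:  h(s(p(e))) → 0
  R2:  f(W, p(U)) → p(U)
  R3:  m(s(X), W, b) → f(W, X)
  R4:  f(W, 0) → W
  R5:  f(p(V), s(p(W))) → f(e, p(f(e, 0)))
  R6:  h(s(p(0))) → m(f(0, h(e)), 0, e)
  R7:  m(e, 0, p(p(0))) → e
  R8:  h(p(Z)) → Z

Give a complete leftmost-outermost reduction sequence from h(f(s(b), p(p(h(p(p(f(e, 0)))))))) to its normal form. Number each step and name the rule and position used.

p(p(e))

1. h(f(s(b), p(p(h(p(p(f(e, 0))))))))  →  h(p(p(h(p(p(f(e, 0)))))))   [R2 at 1]
2. h(p(p(h(p(p(f(e, 0)))))))  →  p(h(p(p(f(e, 0)))))   [R8 at ε]
3. p(h(p(p(f(e, 0)))))  →  p(p(f(e, 0)))   [R8 at 1]
4. p(p(f(e, 0)))  →  p(p(e))   [R4 at 1.1]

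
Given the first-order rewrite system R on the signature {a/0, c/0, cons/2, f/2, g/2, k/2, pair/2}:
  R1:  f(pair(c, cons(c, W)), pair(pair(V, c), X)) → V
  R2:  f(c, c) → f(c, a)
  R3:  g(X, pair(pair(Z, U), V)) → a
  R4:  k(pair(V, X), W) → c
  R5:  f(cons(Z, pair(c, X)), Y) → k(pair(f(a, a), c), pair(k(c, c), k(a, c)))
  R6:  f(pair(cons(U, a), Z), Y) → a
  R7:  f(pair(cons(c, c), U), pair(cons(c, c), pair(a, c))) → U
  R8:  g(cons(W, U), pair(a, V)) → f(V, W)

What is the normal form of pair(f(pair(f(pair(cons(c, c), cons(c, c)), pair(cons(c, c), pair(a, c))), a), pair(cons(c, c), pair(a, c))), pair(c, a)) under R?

1. pair(f(pair(f(pair(cons(c, c), cons(c, c)), pair(cons(c, c), pair(a, c))), a), pair(cons(c, c), pair(a, c))), pair(c, a))  →  pair(f(pair(cons(c, c), a), pair(cons(c, c), pair(a, c))), pair(c, a))   [R7 at 1.1.1]
2. pair(f(pair(cons(c, c), a), pair(cons(c, c), pair(a, c))), pair(c, a))  →  pair(a, pair(c, a))   [R7 at 1]

pair(a, pair(c, a))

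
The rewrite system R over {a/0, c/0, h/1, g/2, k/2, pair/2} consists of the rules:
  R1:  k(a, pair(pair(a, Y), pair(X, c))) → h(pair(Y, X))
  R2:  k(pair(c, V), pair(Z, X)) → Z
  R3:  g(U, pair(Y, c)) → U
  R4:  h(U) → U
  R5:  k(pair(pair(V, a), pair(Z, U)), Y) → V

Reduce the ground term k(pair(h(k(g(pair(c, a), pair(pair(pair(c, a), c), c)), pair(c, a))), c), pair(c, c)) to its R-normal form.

1. k(pair(h(k(g(pair(c, a), pair(pair(pair(c, a), c), c)), pair(c, a))), c), pair(c, c))  →  k(pair(k(g(pair(c, a), pair(pair(pair(c, a), c), c)), pair(c, a)), c), pair(c, c))   [R4 at 1.1]
2. k(pair(k(g(pair(c, a), pair(pair(pair(c, a), c), c)), pair(c, a)), c), pair(c, c))  →  k(pair(k(pair(c, a), pair(c, a)), c), pair(c, c))   [R3 at 1.1.1]
3. k(pair(k(pair(c, a), pair(c, a)), c), pair(c, c))  →  k(pair(c, c), pair(c, c))   [R2 at 1.1]
4. k(pair(c, c), pair(c, c))  →  c   [R2 at ε]

c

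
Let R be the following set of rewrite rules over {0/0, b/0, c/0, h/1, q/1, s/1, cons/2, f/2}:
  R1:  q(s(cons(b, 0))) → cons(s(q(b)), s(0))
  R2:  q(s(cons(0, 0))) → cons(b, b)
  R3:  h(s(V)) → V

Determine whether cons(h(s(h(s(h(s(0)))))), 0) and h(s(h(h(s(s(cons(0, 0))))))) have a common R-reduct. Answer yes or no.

yes — NF(t₁) = cons(0, 0), NF(t₂) = cons(0, 0)

Reduce t₁ = cons(h(s(h(s(h(s(0)))))), 0):
1. cons(h(s(h(s(h(s(0)))))), 0)  →  cons(h(s(h(s(0)))), 0)   [R3 at 1]
2. cons(h(s(h(s(0)))), 0)  →  cons(h(s(0)), 0)   [R3 at 1]
3. cons(h(s(0)), 0)  →  cons(0, 0)   [R3 at 1]

Reduce t₂ = h(s(h(h(s(s(cons(0, 0))))))):
1. h(s(h(h(s(s(cons(0, 0)))))))  →  h(h(s(s(cons(0, 0)))))   [R3 at ε]
2. h(h(s(s(cons(0, 0)))))  →  h(s(cons(0, 0)))   [R3 at 1]
3. h(s(cons(0, 0)))  →  cons(0, 0)   [R3 at ε]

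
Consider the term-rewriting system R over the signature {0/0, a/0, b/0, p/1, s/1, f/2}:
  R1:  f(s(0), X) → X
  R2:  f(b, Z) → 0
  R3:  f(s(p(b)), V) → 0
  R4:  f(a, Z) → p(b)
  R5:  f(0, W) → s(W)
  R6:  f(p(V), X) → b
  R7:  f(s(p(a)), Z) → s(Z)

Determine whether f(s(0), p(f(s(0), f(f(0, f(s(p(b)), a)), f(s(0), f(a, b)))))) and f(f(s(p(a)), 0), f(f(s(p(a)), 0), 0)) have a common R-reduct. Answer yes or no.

Reduce t₁ = f(s(0), p(f(s(0), f(f(0, f(s(p(b)), a)), f(s(0), f(a, b)))))):
1. f(s(0), p(f(s(0), f(f(0, f(s(p(b)), a)), f(s(0), f(a, b))))))  →  p(f(s(0), f(f(0, f(s(p(b)), a)), f(s(0), f(a, b)))))   [R1 at ε]
2. p(f(s(0), f(f(0, f(s(p(b)), a)), f(s(0), f(a, b)))))  →  p(f(f(0, f(s(p(b)), a)), f(s(0), f(a, b))))   [R1 at 1]
3. p(f(f(0, f(s(p(b)), a)), f(s(0), f(a, b))))  →  p(f(s(f(s(p(b)), a)), f(s(0), f(a, b))))   [R5 at 1.1]
4. p(f(s(f(s(p(b)), a)), f(s(0), f(a, b))))  →  p(f(s(0), f(s(0), f(a, b))))   [R3 at 1.1.1]
5. p(f(s(0), f(s(0), f(a, b))))  →  p(f(s(0), f(a, b)))   [R1 at 1]
6. p(f(s(0), f(a, b)))  →  p(f(a, b))   [R1 at 1]
7. p(f(a, b))  →  p(p(b))   [R4 at 1]

Reduce t₂ = f(f(s(p(a)), 0), f(f(s(p(a)), 0), 0)):
1. f(f(s(p(a)), 0), f(f(s(p(a)), 0), 0))  →  f(s(0), f(f(s(p(a)), 0), 0))   [R7 at 1]
2. f(s(0), f(f(s(p(a)), 0), 0))  →  f(f(s(p(a)), 0), 0)   [R1 at ε]
3. f(f(s(p(a)), 0), 0)  →  f(s(0), 0)   [R7 at 1]
4. f(s(0), 0)  →  0   [R1 at ε]

no — NF(t₁) = p(p(b)), NF(t₂) = 0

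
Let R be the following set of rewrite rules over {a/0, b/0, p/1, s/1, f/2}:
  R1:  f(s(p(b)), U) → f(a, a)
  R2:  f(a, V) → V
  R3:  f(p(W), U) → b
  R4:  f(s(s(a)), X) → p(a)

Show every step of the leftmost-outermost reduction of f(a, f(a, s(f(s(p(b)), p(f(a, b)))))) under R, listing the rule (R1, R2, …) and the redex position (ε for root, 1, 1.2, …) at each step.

1. f(a, f(a, s(f(s(p(b)), p(f(a, b))))))  →  f(a, s(f(s(p(b)), p(f(a, b)))))   [R2 at ε]
2. f(a, s(f(s(p(b)), p(f(a, b)))))  →  s(f(s(p(b)), p(f(a, b))))   [R2 at ε]
3. s(f(s(p(b)), p(f(a, b))))  →  s(f(a, a))   [R1 at 1]
4. s(f(a, a))  →  s(a)   [R2 at 1]

s(a)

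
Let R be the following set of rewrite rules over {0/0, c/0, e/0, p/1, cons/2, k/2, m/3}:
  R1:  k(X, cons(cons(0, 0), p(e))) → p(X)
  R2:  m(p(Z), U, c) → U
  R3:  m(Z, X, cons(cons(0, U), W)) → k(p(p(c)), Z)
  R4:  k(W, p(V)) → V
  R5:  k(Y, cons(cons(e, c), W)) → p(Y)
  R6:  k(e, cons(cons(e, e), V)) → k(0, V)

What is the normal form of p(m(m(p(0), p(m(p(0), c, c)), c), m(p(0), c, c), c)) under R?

p(c)

1. p(m(m(p(0), p(m(p(0), c, c)), c), m(p(0), c, c), c))  →  p(m(p(m(p(0), c, c)), m(p(0), c, c), c))   [R2 at 1.1]
2. p(m(p(m(p(0), c, c)), m(p(0), c, c), c))  →  p(m(p(0), c, c))   [R2 at 1]
3. p(m(p(0), c, c))  →  p(c)   [R2 at 1]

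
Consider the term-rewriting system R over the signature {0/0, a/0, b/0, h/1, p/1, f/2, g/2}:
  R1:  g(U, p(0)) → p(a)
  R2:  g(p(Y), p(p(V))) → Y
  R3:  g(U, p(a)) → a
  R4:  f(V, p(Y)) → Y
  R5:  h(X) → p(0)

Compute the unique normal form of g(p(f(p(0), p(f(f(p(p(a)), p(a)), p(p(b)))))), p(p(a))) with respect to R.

p(b)

1. g(p(f(p(0), p(f(f(p(p(a)), p(a)), p(p(b)))))), p(p(a)))  →  f(p(0), p(f(f(p(p(a)), p(a)), p(p(b)))))   [R2 at ε]
2. f(p(0), p(f(f(p(p(a)), p(a)), p(p(b)))))  →  f(f(p(p(a)), p(a)), p(p(b)))   [R4 at ε]
3. f(f(p(p(a)), p(a)), p(p(b)))  →  p(b)   [R4 at ε]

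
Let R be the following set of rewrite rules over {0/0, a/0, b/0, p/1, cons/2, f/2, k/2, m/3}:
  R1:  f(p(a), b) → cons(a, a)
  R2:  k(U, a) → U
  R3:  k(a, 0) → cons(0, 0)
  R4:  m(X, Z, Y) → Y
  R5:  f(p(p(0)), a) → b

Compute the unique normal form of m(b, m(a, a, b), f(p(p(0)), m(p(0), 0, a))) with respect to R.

1. m(b, m(a, a, b), f(p(p(0)), m(p(0), 0, a)))  →  f(p(p(0)), m(p(0), 0, a))   [R4 at ε]
2. f(p(p(0)), m(p(0), 0, a))  →  f(p(p(0)), a)   [R4 at 2]
3. f(p(p(0)), a)  →  b   [R5 at ε]

b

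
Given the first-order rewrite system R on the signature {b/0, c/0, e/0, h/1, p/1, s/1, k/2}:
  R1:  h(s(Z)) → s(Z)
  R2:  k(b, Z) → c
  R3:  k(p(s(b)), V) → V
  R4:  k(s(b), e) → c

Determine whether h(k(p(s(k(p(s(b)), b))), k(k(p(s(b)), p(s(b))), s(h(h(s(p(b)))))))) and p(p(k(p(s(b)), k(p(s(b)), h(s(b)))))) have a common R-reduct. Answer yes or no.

no — NF(t₁) = s(s(p(b))), NF(t₂) = p(p(s(b)))

Reduce t₁ = h(k(p(s(k(p(s(b)), b))), k(k(p(s(b)), p(s(b))), s(h(h(s(p(b)))))))):
1. h(k(p(s(k(p(s(b)), b))), k(k(p(s(b)), p(s(b))), s(h(h(s(p(b))))))))  →  h(k(p(s(b)), k(k(p(s(b)), p(s(b))), s(h(h(s(p(b))))))))   [R3 at 1.1.1.1]
2. h(k(p(s(b)), k(k(p(s(b)), p(s(b))), s(h(h(s(p(b))))))))  →  h(k(k(p(s(b)), p(s(b))), s(h(h(s(p(b)))))))   [R3 at 1]
3. h(k(k(p(s(b)), p(s(b))), s(h(h(s(p(b)))))))  →  h(k(p(s(b)), s(h(h(s(p(b)))))))   [R3 at 1.1]
4. h(k(p(s(b)), s(h(h(s(p(b)))))))  →  h(s(h(h(s(p(b))))))   [R3 at 1]
5. h(s(h(h(s(p(b))))))  →  s(h(h(s(p(b)))))   [R1 at ε]
6. s(h(h(s(p(b)))))  →  s(h(s(p(b))))   [R1 at 1.1]
7. s(h(s(p(b))))  →  s(s(p(b)))   [R1 at 1]

Reduce t₂ = p(p(k(p(s(b)), k(p(s(b)), h(s(b)))))):
1. p(p(k(p(s(b)), k(p(s(b)), h(s(b))))))  →  p(p(k(p(s(b)), h(s(b)))))   [R3 at 1.1]
2. p(p(k(p(s(b)), h(s(b)))))  →  p(p(h(s(b))))   [R3 at 1.1]
3. p(p(h(s(b))))  →  p(p(s(b)))   [R1 at 1.1]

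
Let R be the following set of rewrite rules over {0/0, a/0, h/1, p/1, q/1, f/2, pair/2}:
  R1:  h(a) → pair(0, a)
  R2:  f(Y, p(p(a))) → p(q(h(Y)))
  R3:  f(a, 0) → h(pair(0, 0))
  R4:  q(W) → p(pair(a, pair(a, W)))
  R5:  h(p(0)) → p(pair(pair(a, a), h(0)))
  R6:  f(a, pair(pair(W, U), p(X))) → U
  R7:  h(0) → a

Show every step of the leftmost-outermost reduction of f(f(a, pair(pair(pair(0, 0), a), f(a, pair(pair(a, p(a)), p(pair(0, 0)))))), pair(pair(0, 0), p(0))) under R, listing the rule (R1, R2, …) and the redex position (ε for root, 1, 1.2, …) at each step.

0

1. f(f(a, pair(pair(pair(0, 0), a), f(a, pair(pair(a, p(a)), p(pair(0, 0)))))), pair(pair(0, 0), p(0)))  →  f(f(a, pair(pair(pair(0, 0), a), p(a))), pair(pair(0, 0), p(0)))   [R6 at 1.2.2]
2. f(f(a, pair(pair(pair(0, 0), a), p(a))), pair(pair(0, 0), p(0)))  →  f(a, pair(pair(0, 0), p(0)))   [R6 at 1]
3. f(a, pair(pair(0, 0), p(0)))  →  0   [R6 at ε]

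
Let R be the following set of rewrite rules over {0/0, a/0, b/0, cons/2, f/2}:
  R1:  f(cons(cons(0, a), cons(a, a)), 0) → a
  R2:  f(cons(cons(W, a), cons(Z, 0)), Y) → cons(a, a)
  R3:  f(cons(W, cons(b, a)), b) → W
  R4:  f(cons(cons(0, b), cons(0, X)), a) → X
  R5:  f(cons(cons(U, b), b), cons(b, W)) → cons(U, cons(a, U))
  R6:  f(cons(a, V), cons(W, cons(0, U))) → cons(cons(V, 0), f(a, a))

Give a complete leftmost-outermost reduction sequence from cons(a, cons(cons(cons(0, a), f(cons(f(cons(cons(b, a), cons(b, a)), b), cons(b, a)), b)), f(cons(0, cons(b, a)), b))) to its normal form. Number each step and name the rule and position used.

cons(a, cons(cons(cons(0, a), cons(b, a)), 0))

1. cons(a, cons(cons(cons(0, a), f(cons(f(cons(cons(b, a), cons(b, a)), b), cons(b, a)), b)), f(cons(0, cons(b, a)), b)))  →  cons(a, cons(cons(cons(0, a), f(cons(cons(b, a), cons(b, a)), b)), f(cons(0, cons(b, a)), b)))   [R3 at 2.1.2]
2. cons(a, cons(cons(cons(0, a), f(cons(cons(b, a), cons(b, a)), b)), f(cons(0, cons(b, a)), b)))  →  cons(a, cons(cons(cons(0, a), cons(b, a)), f(cons(0, cons(b, a)), b)))   [R3 at 2.1.2]
3. cons(a, cons(cons(cons(0, a), cons(b, a)), f(cons(0, cons(b, a)), b)))  →  cons(a, cons(cons(cons(0, a), cons(b, a)), 0))   [R3 at 2.2]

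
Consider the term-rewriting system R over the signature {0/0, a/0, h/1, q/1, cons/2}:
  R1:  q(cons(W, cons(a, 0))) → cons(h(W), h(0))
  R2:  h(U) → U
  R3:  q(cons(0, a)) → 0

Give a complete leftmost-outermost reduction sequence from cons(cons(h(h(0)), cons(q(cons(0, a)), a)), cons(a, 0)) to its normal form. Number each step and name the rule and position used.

cons(cons(0, cons(0, a)), cons(a, 0))

1. cons(cons(h(h(0)), cons(q(cons(0, a)), a)), cons(a, 0))  →  cons(cons(h(0), cons(q(cons(0, a)), a)), cons(a, 0))   [R2 at 1.1]
2. cons(cons(h(0), cons(q(cons(0, a)), a)), cons(a, 0))  →  cons(cons(0, cons(q(cons(0, a)), a)), cons(a, 0))   [R2 at 1.1]
3. cons(cons(0, cons(q(cons(0, a)), a)), cons(a, 0))  →  cons(cons(0, cons(0, a)), cons(a, 0))   [R3 at 1.2.1]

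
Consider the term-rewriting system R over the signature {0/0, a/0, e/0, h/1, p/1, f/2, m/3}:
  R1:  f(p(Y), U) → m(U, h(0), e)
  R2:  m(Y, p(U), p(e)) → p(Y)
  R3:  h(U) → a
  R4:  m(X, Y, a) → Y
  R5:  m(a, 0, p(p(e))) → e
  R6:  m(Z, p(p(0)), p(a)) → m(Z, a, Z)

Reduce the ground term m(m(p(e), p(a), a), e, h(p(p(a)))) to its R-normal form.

1. m(m(p(e), p(a), a), e, h(p(p(a))))  →  m(p(a), e, h(p(p(a))))   [R4 at 1]
2. m(p(a), e, h(p(p(a))))  →  m(p(a), e, a)   [R3 at 3]
3. m(p(a), e, a)  →  e   [R4 at ε]

e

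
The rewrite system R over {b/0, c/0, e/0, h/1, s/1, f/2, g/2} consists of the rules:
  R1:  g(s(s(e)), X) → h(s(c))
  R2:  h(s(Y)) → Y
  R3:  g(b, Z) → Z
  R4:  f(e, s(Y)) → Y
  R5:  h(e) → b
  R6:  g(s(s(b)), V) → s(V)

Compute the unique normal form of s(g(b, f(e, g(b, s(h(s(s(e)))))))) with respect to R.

s(s(e))

1. s(g(b, f(e, g(b, s(h(s(s(e))))))))  →  s(f(e, g(b, s(h(s(s(e)))))))   [R3 at 1]
2. s(f(e, g(b, s(h(s(s(e)))))))  →  s(f(e, s(h(s(s(e))))))   [R3 at 1.2]
3. s(f(e, s(h(s(s(e))))))  →  s(h(s(s(e))))   [R4 at 1]
4. s(h(s(s(e))))  →  s(s(e))   [R2 at 1]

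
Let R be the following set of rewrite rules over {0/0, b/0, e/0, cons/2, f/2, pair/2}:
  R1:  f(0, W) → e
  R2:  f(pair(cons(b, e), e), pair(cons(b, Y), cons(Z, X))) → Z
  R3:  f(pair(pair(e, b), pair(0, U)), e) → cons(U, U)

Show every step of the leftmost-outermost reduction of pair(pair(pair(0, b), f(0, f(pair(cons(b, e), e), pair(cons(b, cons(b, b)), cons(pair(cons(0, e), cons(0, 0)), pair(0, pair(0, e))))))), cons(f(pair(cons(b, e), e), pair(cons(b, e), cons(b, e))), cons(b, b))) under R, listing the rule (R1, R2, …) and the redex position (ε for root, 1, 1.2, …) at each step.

pair(pair(pair(0, b), e), cons(b, cons(b, b)))

1. pair(pair(pair(0, b), f(0, f(pair(cons(b, e), e), pair(cons(b, cons(b, b)), cons(pair(cons(0, e), cons(0, 0)), pair(0, pair(0, e))))))), cons(f(pair(cons(b, e), e), pair(cons(b, e), cons(b, e))), cons(b, b)))  →  pair(pair(pair(0, b), e), cons(f(pair(cons(b, e), e), pair(cons(b, e), cons(b, e))), cons(b, b)))   [R1 at 1.2]
2. pair(pair(pair(0, b), e), cons(f(pair(cons(b, e), e), pair(cons(b, e), cons(b, e))), cons(b, b)))  →  pair(pair(pair(0, b), e), cons(b, cons(b, b)))   [R2 at 2.1]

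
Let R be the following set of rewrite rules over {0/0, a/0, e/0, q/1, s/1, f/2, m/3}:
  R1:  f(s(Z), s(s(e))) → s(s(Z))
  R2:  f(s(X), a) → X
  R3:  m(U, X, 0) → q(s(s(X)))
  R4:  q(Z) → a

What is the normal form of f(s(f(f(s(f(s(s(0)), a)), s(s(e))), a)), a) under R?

1. f(s(f(f(s(f(s(s(0)), a)), s(s(e))), a)), a)  →  f(f(s(f(s(s(0)), a)), s(s(e))), a)   [R2 at ε]
2. f(f(s(f(s(s(0)), a)), s(s(e))), a)  →  f(s(s(f(s(s(0)), a))), a)   [R1 at 1]
3. f(s(s(f(s(s(0)), a))), a)  →  s(f(s(s(0)), a))   [R2 at ε]
4. s(f(s(s(0)), a))  →  s(s(0))   [R2 at 1]

s(s(0))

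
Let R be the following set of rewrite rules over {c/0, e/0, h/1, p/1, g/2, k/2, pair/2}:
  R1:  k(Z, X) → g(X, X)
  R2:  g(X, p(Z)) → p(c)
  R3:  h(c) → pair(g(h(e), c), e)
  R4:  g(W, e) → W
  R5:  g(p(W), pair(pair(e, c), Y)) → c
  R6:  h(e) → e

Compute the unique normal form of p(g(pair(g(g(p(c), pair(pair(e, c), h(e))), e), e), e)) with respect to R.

p(pair(c, e))

1. p(g(pair(g(g(p(c), pair(pair(e, c), h(e))), e), e), e))  →  p(pair(g(g(p(c), pair(pair(e, c), h(e))), e), e))   [R4 at 1]
2. p(pair(g(g(p(c), pair(pair(e, c), h(e))), e), e))  →  p(pair(g(p(c), pair(pair(e, c), h(e))), e))   [R4 at 1.1]
3. p(pair(g(p(c), pair(pair(e, c), h(e))), e))  →  p(pair(c, e))   [R5 at 1.1]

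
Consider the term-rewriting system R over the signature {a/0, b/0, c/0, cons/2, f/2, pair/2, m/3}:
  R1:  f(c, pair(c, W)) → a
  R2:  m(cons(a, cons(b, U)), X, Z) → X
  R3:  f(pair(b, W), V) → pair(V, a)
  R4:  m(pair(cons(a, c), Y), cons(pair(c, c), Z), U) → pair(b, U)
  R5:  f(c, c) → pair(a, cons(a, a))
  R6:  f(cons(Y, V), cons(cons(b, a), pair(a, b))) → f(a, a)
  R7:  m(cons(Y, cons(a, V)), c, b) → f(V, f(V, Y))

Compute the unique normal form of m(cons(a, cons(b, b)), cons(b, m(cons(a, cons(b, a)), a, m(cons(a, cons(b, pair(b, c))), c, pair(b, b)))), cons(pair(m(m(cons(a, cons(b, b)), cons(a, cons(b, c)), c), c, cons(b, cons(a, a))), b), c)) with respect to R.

1. m(cons(a, cons(b, b)), cons(b, m(cons(a, cons(b, a)), a, m(cons(a, cons(b, pair(b, c))), c, pair(b, b)))), cons(pair(m(m(cons(a, cons(b, b)), cons(a, cons(b, c)), c), c, cons(b, cons(a, a))), b), c))  →  cons(b, m(cons(a, cons(b, a)), a, m(cons(a, cons(b, pair(b, c))), c, pair(b, b))))   [R2 at ε]
2. cons(b, m(cons(a, cons(b, a)), a, m(cons(a, cons(b, pair(b, c))), c, pair(b, b))))  →  cons(b, a)   [R2 at 2]

cons(b, a)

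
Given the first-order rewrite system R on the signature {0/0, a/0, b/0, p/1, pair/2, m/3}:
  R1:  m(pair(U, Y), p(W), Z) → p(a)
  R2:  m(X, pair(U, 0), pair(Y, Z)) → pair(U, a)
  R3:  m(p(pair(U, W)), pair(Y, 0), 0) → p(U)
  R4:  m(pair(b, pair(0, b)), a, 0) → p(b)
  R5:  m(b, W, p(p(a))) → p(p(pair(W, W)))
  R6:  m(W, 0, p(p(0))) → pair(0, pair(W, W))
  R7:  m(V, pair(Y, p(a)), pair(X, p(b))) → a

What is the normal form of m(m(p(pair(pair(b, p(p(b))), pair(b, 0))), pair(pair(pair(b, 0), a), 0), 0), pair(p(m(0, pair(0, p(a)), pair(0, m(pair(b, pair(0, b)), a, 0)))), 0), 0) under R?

1. m(m(p(pair(pair(b, p(p(b))), pair(b, 0))), pair(pair(pair(b, 0), a), 0), 0), pair(p(m(0, pair(0, p(a)), pair(0, m(pair(b, pair(0, b)), a, 0)))), 0), 0)  →  m(p(pair(b, p(p(b)))), pair(p(m(0, pair(0, p(a)), pair(0, m(pair(b, pair(0, b)), a, 0)))), 0), 0)   [R3 at 1]
2. m(p(pair(b, p(p(b)))), pair(p(m(0, pair(0, p(a)), pair(0, m(pair(b, pair(0, b)), a, 0)))), 0), 0)  →  p(b)   [R3 at ε]

p(b)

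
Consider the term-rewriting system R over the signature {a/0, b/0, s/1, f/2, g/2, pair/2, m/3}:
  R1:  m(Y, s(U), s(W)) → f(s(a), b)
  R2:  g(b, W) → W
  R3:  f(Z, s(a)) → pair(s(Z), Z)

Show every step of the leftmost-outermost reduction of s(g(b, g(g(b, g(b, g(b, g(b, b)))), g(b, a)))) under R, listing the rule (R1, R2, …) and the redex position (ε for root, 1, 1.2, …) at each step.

1. s(g(b, g(g(b, g(b, g(b, g(b, b)))), g(b, a))))  →  s(g(g(b, g(b, g(b, g(b, b)))), g(b, a)))   [R2 at 1]
2. s(g(g(b, g(b, g(b, g(b, b)))), g(b, a)))  →  s(g(g(b, g(b, g(b, b))), g(b, a)))   [R2 at 1.1]
3. s(g(g(b, g(b, g(b, b))), g(b, a)))  →  s(g(g(b, g(b, b)), g(b, a)))   [R2 at 1.1]
4. s(g(g(b, g(b, b)), g(b, a)))  →  s(g(g(b, b), g(b, a)))   [R2 at 1.1]
5. s(g(g(b, b), g(b, a)))  →  s(g(b, g(b, a)))   [R2 at 1.1]
6. s(g(b, g(b, a)))  →  s(g(b, a))   [R2 at 1]
7. s(g(b, a))  →  s(a)   [R2 at 1]

s(a)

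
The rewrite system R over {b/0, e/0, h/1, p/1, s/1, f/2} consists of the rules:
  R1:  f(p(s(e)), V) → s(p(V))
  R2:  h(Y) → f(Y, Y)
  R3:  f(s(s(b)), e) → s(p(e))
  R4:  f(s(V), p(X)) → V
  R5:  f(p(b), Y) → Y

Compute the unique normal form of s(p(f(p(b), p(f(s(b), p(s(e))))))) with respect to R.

s(p(p(b)))

1. s(p(f(p(b), p(f(s(b), p(s(e)))))))  →  s(p(p(f(s(b), p(s(e))))))   [R5 at 1.1]
2. s(p(p(f(s(b), p(s(e))))))  →  s(p(p(b)))   [R4 at 1.1.1]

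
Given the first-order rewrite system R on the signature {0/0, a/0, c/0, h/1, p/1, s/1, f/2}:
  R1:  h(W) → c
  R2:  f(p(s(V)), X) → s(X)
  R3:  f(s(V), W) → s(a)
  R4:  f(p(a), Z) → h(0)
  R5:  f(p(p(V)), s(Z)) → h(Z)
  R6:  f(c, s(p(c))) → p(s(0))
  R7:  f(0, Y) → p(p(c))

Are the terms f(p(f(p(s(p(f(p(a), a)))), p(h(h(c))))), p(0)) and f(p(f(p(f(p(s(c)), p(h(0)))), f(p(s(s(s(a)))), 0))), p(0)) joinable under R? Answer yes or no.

yes — NF(t₁) = s(p(0)), NF(t₂) = s(p(0))

Reduce t₁ = f(p(f(p(s(p(f(p(a), a)))), p(h(h(c))))), p(0)):
1. f(p(f(p(s(p(f(p(a), a)))), p(h(h(c))))), p(0))  →  f(p(s(p(h(h(c))))), p(0))   [R2 at 1.1]
2. f(p(s(p(h(h(c))))), p(0))  →  s(p(0))   [R2 at ε]

Reduce t₂ = f(p(f(p(f(p(s(c)), p(h(0)))), f(p(s(s(s(a)))), 0))), p(0)):
1. f(p(f(p(f(p(s(c)), p(h(0)))), f(p(s(s(s(a)))), 0))), p(0))  →  f(p(f(p(s(p(h(0)))), f(p(s(s(s(a)))), 0))), p(0))   [R2 at 1.1.1.1]
2. f(p(f(p(s(p(h(0)))), f(p(s(s(s(a)))), 0))), p(0))  →  f(p(s(f(p(s(s(s(a)))), 0))), p(0))   [R2 at 1.1]
3. f(p(s(f(p(s(s(s(a)))), 0))), p(0))  →  s(p(0))   [R2 at ε]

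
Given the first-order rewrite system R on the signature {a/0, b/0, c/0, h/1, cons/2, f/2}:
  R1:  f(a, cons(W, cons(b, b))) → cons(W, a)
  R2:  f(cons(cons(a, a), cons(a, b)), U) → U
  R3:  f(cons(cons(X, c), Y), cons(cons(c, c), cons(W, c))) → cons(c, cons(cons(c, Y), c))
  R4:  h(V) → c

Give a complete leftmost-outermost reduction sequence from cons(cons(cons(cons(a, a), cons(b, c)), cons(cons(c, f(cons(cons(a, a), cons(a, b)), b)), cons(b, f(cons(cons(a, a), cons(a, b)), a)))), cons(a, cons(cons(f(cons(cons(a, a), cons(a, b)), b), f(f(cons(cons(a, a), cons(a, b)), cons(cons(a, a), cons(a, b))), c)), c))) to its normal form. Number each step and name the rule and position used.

1. cons(cons(cons(cons(a, a), cons(b, c)), cons(cons(c, f(cons(cons(a, a), cons(a, b)), b)), cons(b, f(cons(cons(a, a), cons(a, b)), a)))), cons(a, cons(cons(f(cons(cons(a, a), cons(a, b)), b), f(f(cons(cons(a, a), cons(a, b)), cons(cons(a, a), cons(a, b))), c)), c)))  →  cons(cons(cons(cons(a, a), cons(b, c)), cons(cons(c, b), cons(b, f(cons(cons(a, a), cons(a, b)), a)))), cons(a, cons(cons(f(cons(cons(a, a), cons(a, b)), b), f(f(cons(cons(a, a), cons(a, b)), cons(cons(a, a), cons(a, b))), c)), c)))   [R2 at 1.2.1.2]
2. cons(cons(cons(cons(a, a), cons(b, c)), cons(cons(c, b), cons(b, f(cons(cons(a, a), cons(a, b)), a)))), cons(a, cons(cons(f(cons(cons(a, a), cons(a, b)), b), f(f(cons(cons(a, a), cons(a, b)), cons(cons(a, a), cons(a, b))), c)), c)))  →  cons(cons(cons(cons(a, a), cons(b, c)), cons(cons(c, b), cons(b, a))), cons(a, cons(cons(f(cons(cons(a, a), cons(a, b)), b), f(f(cons(cons(a, a), cons(a, b)), cons(cons(a, a), cons(a, b))), c)), c)))   [R2 at 1.2.2.2]
3. cons(cons(cons(cons(a, a), cons(b, c)), cons(cons(c, b), cons(b, a))), cons(a, cons(cons(f(cons(cons(a, a), cons(a, b)), b), f(f(cons(cons(a, a), cons(a, b)), cons(cons(a, a), cons(a, b))), c)), c)))  →  cons(cons(cons(cons(a, a), cons(b, c)), cons(cons(c, b), cons(b, a))), cons(a, cons(cons(b, f(f(cons(cons(a, a), cons(a, b)), cons(cons(a, a), cons(a, b))), c)), c)))   [R2 at 2.2.1.1]
4. cons(cons(cons(cons(a, a), cons(b, c)), cons(cons(c, b), cons(b, a))), cons(a, cons(cons(b, f(f(cons(cons(a, a), cons(a, b)), cons(cons(a, a), cons(a, b))), c)), c)))  →  cons(cons(cons(cons(a, a), cons(b, c)), cons(cons(c, b), cons(b, a))), cons(a, cons(cons(b, f(cons(cons(a, a), cons(a, b)), c)), c)))   [R2 at 2.2.1.2.1]
5. cons(cons(cons(cons(a, a), cons(b, c)), cons(cons(c, b), cons(b, a))), cons(a, cons(cons(b, f(cons(cons(a, a), cons(a, b)), c)), c)))  →  cons(cons(cons(cons(a, a), cons(b, c)), cons(cons(c, b), cons(b, a))), cons(a, cons(cons(b, c), c)))   [R2 at 2.2.1.2]

cons(cons(cons(cons(a, a), cons(b, c)), cons(cons(c, b), cons(b, a))), cons(a, cons(cons(b, c), c)))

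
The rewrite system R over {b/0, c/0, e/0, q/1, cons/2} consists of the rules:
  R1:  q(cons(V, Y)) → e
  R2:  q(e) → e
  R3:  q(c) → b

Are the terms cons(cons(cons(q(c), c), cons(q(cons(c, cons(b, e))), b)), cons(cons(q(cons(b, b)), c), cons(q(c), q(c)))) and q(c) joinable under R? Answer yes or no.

no — NF(t₁) = cons(cons(cons(b, c), cons(e, b)), cons(cons(e, c), cons(b, b))), NF(t₂) = b

Reduce t₁ = cons(cons(cons(q(c), c), cons(q(cons(c, cons(b, e))), b)), cons(cons(q(cons(b, b)), c), cons(q(c), q(c)))):
1. cons(cons(cons(q(c), c), cons(q(cons(c, cons(b, e))), b)), cons(cons(q(cons(b, b)), c), cons(q(c), q(c))))  →  cons(cons(cons(b, c), cons(q(cons(c, cons(b, e))), b)), cons(cons(q(cons(b, b)), c), cons(q(c), q(c))))   [R3 at 1.1.1]
2. cons(cons(cons(b, c), cons(q(cons(c, cons(b, e))), b)), cons(cons(q(cons(b, b)), c), cons(q(c), q(c))))  →  cons(cons(cons(b, c), cons(e, b)), cons(cons(q(cons(b, b)), c), cons(q(c), q(c))))   [R1 at 1.2.1]
3. cons(cons(cons(b, c), cons(e, b)), cons(cons(q(cons(b, b)), c), cons(q(c), q(c))))  →  cons(cons(cons(b, c), cons(e, b)), cons(cons(e, c), cons(q(c), q(c))))   [R1 at 2.1.1]
4. cons(cons(cons(b, c), cons(e, b)), cons(cons(e, c), cons(q(c), q(c))))  →  cons(cons(cons(b, c), cons(e, b)), cons(cons(e, c), cons(b, q(c))))   [R3 at 2.2.1]
5. cons(cons(cons(b, c), cons(e, b)), cons(cons(e, c), cons(b, q(c))))  →  cons(cons(cons(b, c), cons(e, b)), cons(cons(e, c), cons(b, b)))   [R3 at 2.2.2]

Reduce t₂ = q(c):
1. q(c)  →  b   [R3 at ε]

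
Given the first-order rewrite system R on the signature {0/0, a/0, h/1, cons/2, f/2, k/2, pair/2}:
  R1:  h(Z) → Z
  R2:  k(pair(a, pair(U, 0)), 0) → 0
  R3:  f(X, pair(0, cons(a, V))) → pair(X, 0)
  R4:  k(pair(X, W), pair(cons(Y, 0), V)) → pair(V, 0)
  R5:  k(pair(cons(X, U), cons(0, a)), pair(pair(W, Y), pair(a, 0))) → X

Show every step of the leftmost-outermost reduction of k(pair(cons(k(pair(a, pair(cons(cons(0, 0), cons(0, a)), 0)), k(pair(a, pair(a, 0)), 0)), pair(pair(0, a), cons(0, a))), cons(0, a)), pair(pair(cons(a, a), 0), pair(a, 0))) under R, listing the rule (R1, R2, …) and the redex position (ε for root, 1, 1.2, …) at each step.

0

1. k(pair(cons(k(pair(a, pair(cons(cons(0, 0), cons(0, a)), 0)), k(pair(a, pair(a, 0)), 0)), pair(pair(0, a), cons(0, a))), cons(0, a)), pair(pair(cons(a, a), 0), pair(a, 0)))  →  k(pair(a, pair(cons(cons(0, 0), cons(0, a)), 0)), k(pair(a, pair(a, 0)), 0))   [R5 at ε]
2. k(pair(a, pair(cons(cons(0, 0), cons(0, a)), 0)), k(pair(a, pair(a, 0)), 0))  →  k(pair(a, pair(cons(cons(0, 0), cons(0, a)), 0)), 0)   [R2 at 2]
3. k(pair(a, pair(cons(cons(0, 0), cons(0, a)), 0)), 0)  →  0   [R2 at ε]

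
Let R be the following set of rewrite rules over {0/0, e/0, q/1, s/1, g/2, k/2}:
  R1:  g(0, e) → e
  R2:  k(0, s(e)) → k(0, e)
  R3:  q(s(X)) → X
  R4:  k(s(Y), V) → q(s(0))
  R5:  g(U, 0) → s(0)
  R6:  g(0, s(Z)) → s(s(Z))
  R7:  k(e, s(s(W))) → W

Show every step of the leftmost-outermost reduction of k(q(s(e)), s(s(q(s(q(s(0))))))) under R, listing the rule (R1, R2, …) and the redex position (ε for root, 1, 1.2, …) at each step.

0

1. k(q(s(e)), s(s(q(s(q(s(0)))))))  →  k(e, s(s(q(s(q(s(0)))))))   [R3 at 1]
2. k(e, s(s(q(s(q(s(0)))))))  →  q(s(q(s(0))))   [R7 at ε]
3. q(s(q(s(0))))  →  q(s(0))   [R3 at ε]
4. q(s(0))  →  0   [R3 at ε]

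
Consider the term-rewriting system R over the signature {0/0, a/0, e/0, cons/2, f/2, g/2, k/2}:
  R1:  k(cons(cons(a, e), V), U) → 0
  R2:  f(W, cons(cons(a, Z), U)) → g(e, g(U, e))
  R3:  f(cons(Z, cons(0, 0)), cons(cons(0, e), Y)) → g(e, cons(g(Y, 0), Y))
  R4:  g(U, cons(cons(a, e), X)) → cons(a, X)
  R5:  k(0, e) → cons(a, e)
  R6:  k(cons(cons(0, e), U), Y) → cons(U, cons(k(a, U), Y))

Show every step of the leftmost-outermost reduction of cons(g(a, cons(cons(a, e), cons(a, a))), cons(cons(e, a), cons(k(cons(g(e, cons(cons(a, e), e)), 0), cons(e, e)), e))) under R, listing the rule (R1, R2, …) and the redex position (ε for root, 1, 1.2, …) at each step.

1. cons(g(a, cons(cons(a, e), cons(a, a))), cons(cons(e, a), cons(k(cons(g(e, cons(cons(a, e), e)), 0), cons(e, e)), e)))  →  cons(cons(a, cons(a, a)), cons(cons(e, a), cons(k(cons(g(e, cons(cons(a, e), e)), 0), cons(e, e)), e)))   [R4 at 1]
2. cons(cons(a, cons(a, a)), cons(cons(e, a), cons(k(cons(g(e, cons(cons(a, e), e)), 0), cons(e, e)), e)))  →  cons(cons(a, cons(a, a)), cons(cons(e, a), cons(k(cons(cons(a, e), 0), cons(e, e)), e)))   [R4 at 2.2.1.1.1]
3. cons(cons(a, cons(a, a)), cons(cons(e, a), cons(k(cons(cons(a, e), 0), cons(e, e)), e)))  →  cons(cons(a, cons(a, a)), cons(cons(e, a), cons(0, e)))   [R1 at 2.2.1]

cons(cons(a, cons(a, a)), cons(cons(e, a), cons(0, e)))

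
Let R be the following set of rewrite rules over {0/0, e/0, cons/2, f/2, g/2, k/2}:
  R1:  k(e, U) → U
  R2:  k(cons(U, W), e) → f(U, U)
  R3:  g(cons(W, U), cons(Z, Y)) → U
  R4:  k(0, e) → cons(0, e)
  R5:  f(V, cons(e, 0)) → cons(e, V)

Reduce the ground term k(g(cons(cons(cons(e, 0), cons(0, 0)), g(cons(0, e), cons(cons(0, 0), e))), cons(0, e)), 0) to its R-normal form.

1. k(g(cons(cons(cons(e, 0), cons(0, 0)), g(cons(0, e), cons(cons(0, 0), e))), cons(0, e)), 0)  →  k(g(cons(0, e), cons(cons(0, 0), e)), 0)   [R3 at 1]
2. k(g(cons(0, e), cons(cons(0, 0), e)), 0)  →  k(e, 0)   [R3 at 1]
3. k(e, 0)  →  0   [R1 at ε]

0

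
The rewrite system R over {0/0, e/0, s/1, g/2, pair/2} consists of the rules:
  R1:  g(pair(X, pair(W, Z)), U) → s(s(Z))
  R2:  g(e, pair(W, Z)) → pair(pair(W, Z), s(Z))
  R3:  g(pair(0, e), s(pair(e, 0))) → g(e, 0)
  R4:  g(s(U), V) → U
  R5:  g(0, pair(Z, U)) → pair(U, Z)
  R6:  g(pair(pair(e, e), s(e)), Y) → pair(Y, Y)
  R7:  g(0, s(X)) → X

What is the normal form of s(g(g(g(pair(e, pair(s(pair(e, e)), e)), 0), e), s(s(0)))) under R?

s(e)

1. s(g(g(g(pair(e, pair(s(pair(e, e)), e)), 0), e), s(s(0))))  →  s(g(g(s(s(e)), e), s(s(0))))   [R1 at 1.1.1]
2. s(g(g(s(s(e)), e), s(s(0))))  →  s(g(s(e), s(s(0))))   [R4 at 1.1]
3. s(g(s(e), s(s(0))))  →  s(e)   [R4 at 1]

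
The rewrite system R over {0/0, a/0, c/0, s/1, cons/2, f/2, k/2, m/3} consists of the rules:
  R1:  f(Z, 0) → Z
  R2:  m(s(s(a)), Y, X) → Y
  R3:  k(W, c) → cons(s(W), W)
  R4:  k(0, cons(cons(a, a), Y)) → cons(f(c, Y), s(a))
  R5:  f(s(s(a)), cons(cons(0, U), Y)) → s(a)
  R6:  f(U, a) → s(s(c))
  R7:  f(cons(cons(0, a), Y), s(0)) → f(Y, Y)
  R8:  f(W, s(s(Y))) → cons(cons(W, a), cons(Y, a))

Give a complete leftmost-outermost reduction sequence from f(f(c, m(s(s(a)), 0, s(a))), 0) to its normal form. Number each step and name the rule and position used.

c

1. f(f(c, m(s(s(a)), 0, s(a))), 0)  →  f(c, m(s(s(a)), 0, s(a)))   [R1 at ε]
2. f(c, m(s(s(a)), 0, s(a)))  →  f(c, 0)   [R2 at 2]
3. f(c, 0)  →  c   [R1 at ε]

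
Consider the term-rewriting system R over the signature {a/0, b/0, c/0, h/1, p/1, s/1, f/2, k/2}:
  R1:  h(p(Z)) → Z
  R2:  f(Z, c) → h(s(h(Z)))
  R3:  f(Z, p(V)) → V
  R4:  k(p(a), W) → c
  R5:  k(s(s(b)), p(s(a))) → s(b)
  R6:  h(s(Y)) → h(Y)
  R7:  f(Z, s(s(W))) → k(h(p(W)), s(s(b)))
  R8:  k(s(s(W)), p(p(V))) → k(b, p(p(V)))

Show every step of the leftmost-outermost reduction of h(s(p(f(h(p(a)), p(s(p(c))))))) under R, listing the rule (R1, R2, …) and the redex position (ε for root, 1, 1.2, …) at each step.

1. h(s(p(f(h(p(a)), p(s(p(c)))))))  →  h(p(f(h(p(a)), p(s(p(c))))))   [R6 at ε]
2. h(p(f(h(p(a)), p(s(p(c))))))  →  f(h(p(a)), p(s(p(c))))   [R1 at ε]
3. f(h(p(a)), p(s(p(c))))  →  s(p(c))   [R3 at ε]

s(p(c))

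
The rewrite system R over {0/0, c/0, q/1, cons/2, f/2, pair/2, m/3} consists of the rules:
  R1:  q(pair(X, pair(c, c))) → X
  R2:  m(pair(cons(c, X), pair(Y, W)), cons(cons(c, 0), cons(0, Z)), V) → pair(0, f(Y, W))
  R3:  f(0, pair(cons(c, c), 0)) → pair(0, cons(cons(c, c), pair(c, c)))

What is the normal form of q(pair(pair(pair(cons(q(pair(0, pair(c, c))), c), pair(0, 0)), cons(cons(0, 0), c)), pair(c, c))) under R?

pair(pair(cons(0, c), pair(0, 0)), cons(cons(0, 0), c))

1. q(pair(pair(pair(cons(q(pair(0, pair(c, c))), c), pair(0, 0)), cons(cons(0, 0), c)), pair(c, c)))  →  pair(pair(cons(q(pair(0, pair(c, c))), c), pair(0, 0)), cons(cons(0, 0), c))   [R1 at ε]
2. pair(pair(cons(q(pair(0, pair(c, c))), c), pair(0, 0)), cons(cons(0, 0), c))  →  pair(pair(cons(0, c), pair(0, 0)), cons(cons(0, 0), c))   [R1 at 1.1.1]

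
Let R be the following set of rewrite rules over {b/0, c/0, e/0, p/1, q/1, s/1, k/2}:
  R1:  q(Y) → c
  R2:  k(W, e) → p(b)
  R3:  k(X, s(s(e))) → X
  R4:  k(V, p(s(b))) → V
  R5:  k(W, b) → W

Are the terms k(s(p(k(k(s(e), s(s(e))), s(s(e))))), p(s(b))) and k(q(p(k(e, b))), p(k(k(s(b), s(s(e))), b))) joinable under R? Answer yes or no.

no — NF(t₁) = s(p(s(e))), NF(t₂) = c

Reduce t₁ = k(s(p(k(k(s(e), s(s(e))), s(s(e))))), p(s(b))):
1. k(s(p(k(k(s(e), s(s(e))), s(s(e))))), p(s(b)))  →  s(p(k(k(s(e), s(s(e))), s(s(e)))))   [R4 at ε]
2. s(p(k(k(s(e), s(s(e))), s(s(e)))))  →  s(p(k(s(e), s(s(e)))))   [R3 at 1.1]
3. s(p(k(s(e), s(s(e)))))  →  s(p(s(e)))   [R3 at 1.1]

Reduce t₂ = k(q(p(k(e, b))), p(k(k(s(b), s(s(e))), b))):
1. k(q(p(k(e, b))), p(k(k(s(b), s(s(e))), b)))  →  k(c, p(k(k(s(b), s(s(e))), b)))   [R1 at 1]
2. k(c, p(k(k(s(b), s(s(e))), b)))  →  k(c, p(k(s(b), s(s(e)))))   [R5 at 2.1]
3. k(c, p(k(s(b), s(s(e)))))  →  k(c, p(s(b)))   [R3 at 2.1]
4. k(c, p(s(b)))  →  c   [R4 at ε]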